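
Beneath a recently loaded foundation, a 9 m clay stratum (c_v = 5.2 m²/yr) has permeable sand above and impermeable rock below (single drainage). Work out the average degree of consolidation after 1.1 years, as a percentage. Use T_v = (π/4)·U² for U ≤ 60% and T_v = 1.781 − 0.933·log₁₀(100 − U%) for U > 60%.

Drainage path length: H_d = H = 9 m (single drainage).
T_v = c_v·t/H_d² = 5.2×1.1/9² = 0.070617.
T_v = 0.070617 corresponds to the U ≤ 60% branch:
U = √(4T_v/π) = 0.2999

U ≈ 30 %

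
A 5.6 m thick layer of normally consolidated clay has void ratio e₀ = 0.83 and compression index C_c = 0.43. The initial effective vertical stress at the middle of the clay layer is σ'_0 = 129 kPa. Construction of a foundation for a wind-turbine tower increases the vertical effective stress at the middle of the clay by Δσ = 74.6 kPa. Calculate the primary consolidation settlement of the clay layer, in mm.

Final effective stress: σ'_f = σ'_0 + Δσ = 129 + 74.6 = 203.6 kPa.
Normally consolidated clay, so the full stress increment lies on the virgin compression line:
S_c = C_c·H/(1+e₀)·log₁₀(σ'_f/σ'_0) = 0.43×5.6/(1+0.83)×log₁₀(203.6/129)
    = 1.3158 × 0.19819 = 0.2608 m

S_c ≈ 261 mm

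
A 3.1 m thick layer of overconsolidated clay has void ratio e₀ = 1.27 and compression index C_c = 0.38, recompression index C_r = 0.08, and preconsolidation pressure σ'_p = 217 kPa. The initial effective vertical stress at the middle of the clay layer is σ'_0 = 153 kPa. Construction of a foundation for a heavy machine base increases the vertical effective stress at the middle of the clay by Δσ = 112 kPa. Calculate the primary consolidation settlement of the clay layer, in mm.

Final effective stress: σ'_f = 153 + 112 = 265 kPa.
σ'_f = 265 > σ'_p = 217 kPa, so the stress path crosses the preconsolidation pressure — recompression up to σ'_p, then virgin compression beyond:
S_c = H/(1+e₀)·[C_r·log₁₀(σ'_p/σ'_0) + C_c·log₁₀(σ'_f/σ'_p)]
    = 3.1/2.27 × [0.08×log₁₀(217/153) + 0.38×log₁₀(265/217)]
    = 1.3656 × [0.012141 + 0.032979] = 0.06162 m

S_c ≈ 61.6 mm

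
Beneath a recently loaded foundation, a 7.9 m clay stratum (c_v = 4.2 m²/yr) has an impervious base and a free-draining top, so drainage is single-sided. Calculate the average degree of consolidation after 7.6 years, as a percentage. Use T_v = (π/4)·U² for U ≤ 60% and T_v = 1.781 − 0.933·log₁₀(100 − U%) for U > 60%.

Drainage path length: H_d = H = 7.9 m (single drainage).
T_v = c_v·t/H_d² = 4.2×7.6/7.9² = 0.51146.
T_v = 0.51146 corresponds to the U > 60% branch:
U = 1 − 10^((1.781 − T_v)/0.933)/100 = 0.7705

U ≈ 77.1 %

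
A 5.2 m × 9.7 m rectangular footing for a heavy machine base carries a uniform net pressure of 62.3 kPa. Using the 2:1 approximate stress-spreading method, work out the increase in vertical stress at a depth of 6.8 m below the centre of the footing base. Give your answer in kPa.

By the 2:1 method the load spreads at 1 horizontal : 2 vertical, so at depth z the loaded area has grown by z in each plan dimension:
Δσ = qBL/((B+z)(L+z)) = 62.3×5.2×9.7/((5.2+6.8)(9.7+6.8)) = 15.871 kPa

Δσ_z ≈ 15.9 kPa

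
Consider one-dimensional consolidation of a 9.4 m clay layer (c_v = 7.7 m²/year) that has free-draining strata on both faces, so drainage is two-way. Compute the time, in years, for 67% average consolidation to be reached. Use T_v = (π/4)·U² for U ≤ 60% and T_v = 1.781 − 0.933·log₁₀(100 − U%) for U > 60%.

t ≈ 1.04 years

Drainage path length: H_d = H/2 = 4.7 m (double drainage).
U > 60%: T_v = 1.781 − 0.933·log₁₀(100 − 67) = 0.36423.
t = T_v·H_d²/c_v = 0.36423×4.7²/7.7 = 1.045 years.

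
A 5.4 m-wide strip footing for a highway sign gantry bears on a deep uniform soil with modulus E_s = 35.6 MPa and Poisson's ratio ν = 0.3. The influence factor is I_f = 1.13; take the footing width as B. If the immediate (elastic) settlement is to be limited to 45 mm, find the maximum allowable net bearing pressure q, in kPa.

q ≈ 289 kPa

E_s = 35.6 MPa = 35600 kPa.
S_e = q·B·(1−ν²)/E_s · I_f  ⇒  q = S_e·E_s / (B·(1−ν²)·I_f).
q = 0.045 × 35600 / (5.4 × 0.91 × 1.13) = 288.5 kPa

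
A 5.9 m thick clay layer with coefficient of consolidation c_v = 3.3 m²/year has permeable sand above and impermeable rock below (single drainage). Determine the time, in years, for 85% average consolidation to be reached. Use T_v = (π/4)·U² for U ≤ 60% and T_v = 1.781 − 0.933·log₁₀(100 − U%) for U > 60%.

t ≈ 7.21 years

Drainage path length: H_d = H = 5.9 m (single drainage).
U > 60%: T_v = 1.781 − 0.933·log₁₀(100 − 85) = 0.68371.
t = T_v·H_d²/c_v = 0.68371×5.9²/3.3 = 7.212 years.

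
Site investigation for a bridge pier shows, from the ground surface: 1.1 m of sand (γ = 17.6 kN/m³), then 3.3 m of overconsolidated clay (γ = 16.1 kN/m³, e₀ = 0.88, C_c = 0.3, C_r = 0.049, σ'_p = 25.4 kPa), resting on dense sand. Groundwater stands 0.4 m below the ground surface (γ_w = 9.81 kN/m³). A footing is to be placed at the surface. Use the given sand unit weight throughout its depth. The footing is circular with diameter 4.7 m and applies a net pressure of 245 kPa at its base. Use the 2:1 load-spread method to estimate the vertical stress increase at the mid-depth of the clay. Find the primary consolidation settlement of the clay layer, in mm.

S_c ≈ 360 mm

Mid-depth of clay below the ground surface: z = 1.1 + 3.3/2 = 2.75 m.
Total vertical stress at mid-clay: σ_v = 17.6×1.1 + 16.1×1.65 = 45.925 kPa.
Pore pressure: u = 9.81×(2.75 − 0.4) = 23.054 kPa.
Initial effective stress: σ'_0 = σ_v − u = 45.925 − 23.054 = 22.871 kPa.
Stress increase at mid-clay by the 2:1 spreading method:
Δσ ≈ qD²/(D+z)² = 245×4.7²/(4.7+2.75)² = 97.51 kPa
Final effective stress: σ'_f = 22.871 + 97.51 = 120.38 kPa.
σ'_f = 120.38 > σ'_p = 25.4 kPa, so the stress path crosses the preconsolidation pressure — recompression up to σ'_p, then virgin compression beyond:
S_c = H/(1+e₀)·[C_r·log₁₀(σ'_p/σ'_0) + C_c·log₁₀(σ'_f/σ'_p)]
    = 3.3/1.88 × [0.049×log₁₀(25.4/22.871) + 0.3×log₁₀(120.38/25.4)]
    = 1.7553 × [0.0022319 + 0.20272] = 0.3598 m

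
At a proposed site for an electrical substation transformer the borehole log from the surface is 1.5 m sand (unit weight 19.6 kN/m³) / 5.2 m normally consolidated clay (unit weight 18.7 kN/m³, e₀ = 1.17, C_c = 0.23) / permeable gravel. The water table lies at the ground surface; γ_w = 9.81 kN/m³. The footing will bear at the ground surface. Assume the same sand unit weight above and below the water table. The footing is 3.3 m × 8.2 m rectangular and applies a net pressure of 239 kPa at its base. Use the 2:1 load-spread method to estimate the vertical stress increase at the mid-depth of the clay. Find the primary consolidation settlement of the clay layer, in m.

S_c ≈ 0.253 m

Mid-depth of clay below the ground surface: z = 1.5 + 5.2/2 = 4.1 m.
Total vertical stress at mid-clay: σ_v = 19.6×1.5 + 18.7×2.6 = 78.02 kPa.
Pore pressure: u = 9.81×(4.1 − 0) = 40.221 kPa.
Initial effective stress: σ'_0 = σ_v − u = 78.02 − 40.221 = 37.799 kPa.
Stress increase at mid-clay by the 2:1 spreading method:
Δσ = qBL/((B+z)(L+z)) = 239×3.3×8.2/((3.3+4.1)(8.2+4.1)) = 71.054 kPa
Final effective stress: σ'_f = σ'_0 + Δσ = 37.799 + 71.054 = 108.85 kPa.
Normally consolidated clay, so the full stress increment lies on the virgin compression line:
S_c = C_c·H/(1+e₀)·log₁₀(σ'_f/σ'_0) = 0.23×5.2/(1+1.17)×log₁₀(108.85/37.799)
    = 0.55115 × 0.45935 = 0.2532 m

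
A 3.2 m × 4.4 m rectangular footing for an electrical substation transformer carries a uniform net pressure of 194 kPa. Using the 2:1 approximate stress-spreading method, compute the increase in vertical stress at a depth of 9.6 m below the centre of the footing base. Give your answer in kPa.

Δσ_z ≈ 15.2 kPa

By the 2:1 method the load spreads at 1 horizontal : 2 vertical, so at depth z the loaded area has grown by z in each plan dimension:
Δσ = qBL/((B+z)(L+z)) = 194×3.2×4.4/((3.2+9.6)(4.4+9.6)) = 15.243 kPa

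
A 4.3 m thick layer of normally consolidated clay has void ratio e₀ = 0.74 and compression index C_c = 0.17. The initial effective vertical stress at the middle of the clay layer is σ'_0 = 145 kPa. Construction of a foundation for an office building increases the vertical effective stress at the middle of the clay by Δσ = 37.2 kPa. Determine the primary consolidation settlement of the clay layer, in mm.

S_c ≈ 41.7 mm

Final effective stress: σ'_f = σ'_0 + Δσ = 145 + 37.2 = 182.2 kPa.
Normally consolidated clay, so the full stress increment lies on the virgin compression line:
S_c = C_c·H/(1+e₀)·log₁₀(σ'_f/σ'_0) = 0.17×4.3/(1+0.74)×log₁₀(182.2/145)
    = 0.42011 × 0.09918 = 0.04167 m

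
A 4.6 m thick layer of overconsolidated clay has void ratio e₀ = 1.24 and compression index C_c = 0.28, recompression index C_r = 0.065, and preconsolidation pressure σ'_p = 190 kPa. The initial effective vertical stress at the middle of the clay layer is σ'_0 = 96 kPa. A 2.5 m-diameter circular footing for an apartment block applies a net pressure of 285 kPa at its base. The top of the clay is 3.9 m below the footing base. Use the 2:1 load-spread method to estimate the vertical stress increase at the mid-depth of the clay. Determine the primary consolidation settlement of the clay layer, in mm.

Mid-depth of clay below the footing base: z = 3.9 + 4.6/2 = 6.2 m.
Stress increase at mid-clay by the 2:1 spreading method:
Δσ ≈ qD²/(D+z)² = 285×2.5²/(2.5+6.2)² = 23.533 kPa
Final effective stress: σ'_f = 96 + 23.533 = 119.53 kPa.
σ'_f = 119.53 ≤ σ'_p = 190 kPa, so the clay remains overconsolidated and only the recompression index applies:
S_c = C_r·H/(1+e₀)·log₁₀(σ'_f/σ'_0) = 0.065×4.6/2.24×log₁₀(119.53/96)
    = 0.13348 × 0.095206 = 0.01271 m

S_c ≈ 12.7 mm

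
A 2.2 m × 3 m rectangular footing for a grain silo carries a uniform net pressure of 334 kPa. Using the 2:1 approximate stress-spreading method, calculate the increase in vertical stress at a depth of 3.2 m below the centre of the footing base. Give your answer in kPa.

By the 2:1 method the load spreads at 1 horizontal : 2 vertical, so at depth z the loaded area has grown by z in each plan dimension:
Δσ = qBL/((B+z)(L+z)) = 334×2.2×3/((2.2+3.2)(3+3.2)) = 65.842 kPa

Δσ_z ≈ 65.8 kPa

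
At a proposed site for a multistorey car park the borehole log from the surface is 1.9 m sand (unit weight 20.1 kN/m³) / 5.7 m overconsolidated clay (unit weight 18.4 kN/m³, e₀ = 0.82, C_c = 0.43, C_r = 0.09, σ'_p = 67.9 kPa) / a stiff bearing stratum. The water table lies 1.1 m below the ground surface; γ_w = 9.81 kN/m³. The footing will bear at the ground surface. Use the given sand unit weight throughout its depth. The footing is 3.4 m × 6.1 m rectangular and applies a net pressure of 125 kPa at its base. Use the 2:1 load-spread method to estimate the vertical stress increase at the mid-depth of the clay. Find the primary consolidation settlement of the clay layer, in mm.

S_c ≈ 152 mm

Mid-depth of clay below the ground surface: z = 1.9 + 5.7/2 = 4.75 m.
Total vertical stress at mid-clay: σ_v = 20.1×1.9 + 18.4×2.85 = 90.63 kPa.
Pore pressure: u = 9.81×(4.75 − 1.1) = 35.806 kPa.
Initial effective stress: σ'_0 = σ_v − u = 90.63 − 35.806 = 54.824 kPa.
Stress increase at mid-clay by the 2:1 spreading method:
Δσ = qBL/((B+z)(L+z)) = 125×3.4×6.1/((3.4+4.75)(6.1+4.75)) = 29.318 kPa
Final effective stress: σ'_f = 54.824 + 29.318 = 84.142 kPa.
σ'_f = 84.142 > σ'_p = 67.9 kPa, so the stress path crosses the preconsolidation pressure — recompression up to σ'_p, then virgin compression beyond:
S_c = H/(1+e₀)·[C_r·log₁₀(σ'_p/σ'_0) + C_c·log₁₀(σ'_f/σ'_p)]
    = 5.7/1.82 × [0.09×log₁₀(67.9/54.824) + 0.43×log₁₀(84.142/67.9)]
    = 3.1319 × [0.0083609 + 0.040052] = 0.1516 m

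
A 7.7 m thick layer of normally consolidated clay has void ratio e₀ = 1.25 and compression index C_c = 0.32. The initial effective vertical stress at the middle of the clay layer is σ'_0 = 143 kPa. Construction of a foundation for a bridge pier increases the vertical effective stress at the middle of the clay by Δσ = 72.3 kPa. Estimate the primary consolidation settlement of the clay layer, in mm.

S_c ≈ 195 mm

Final effective stress: σ'_f = σ'_0 + Δσ = 143 + 72.3 = 215.3 kPa.
Normally consolidated clay, so the full stress increment lies on the virgin compression line:
S_c = C_c·H/(1+e₀)·log₁₀(σ'_f/σ'_0) = 0.32×7.7/(1+1.25)×log₁₀(215.3/143)
    = 1.0951 × 0.17771 = 0.1946 m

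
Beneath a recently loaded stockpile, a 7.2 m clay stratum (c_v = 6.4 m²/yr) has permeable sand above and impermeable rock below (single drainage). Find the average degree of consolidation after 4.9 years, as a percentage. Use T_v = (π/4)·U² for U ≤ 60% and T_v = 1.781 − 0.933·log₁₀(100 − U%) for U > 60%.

U ≈ 81.8 %

Drainage path length: H_d = H = 7.2 m (single drainage).
T_v = c_v·t/H_d² = 6.4×4.9/7.2² = 0.60494.
T_v = 0.60494 corresponds to the U > 60% branch:
U = 1 − 10^((1.781 − T_v)/0.933)/100 = 0.8178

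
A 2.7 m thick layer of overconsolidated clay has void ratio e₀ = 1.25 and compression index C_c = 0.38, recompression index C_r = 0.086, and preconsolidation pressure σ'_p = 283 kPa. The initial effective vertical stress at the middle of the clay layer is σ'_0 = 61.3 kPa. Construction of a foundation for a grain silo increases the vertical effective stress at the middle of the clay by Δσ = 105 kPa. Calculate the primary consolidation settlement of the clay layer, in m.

Final effective stress: σ'_f = 61.3 + 105 = 166.3 kPa.
σ'_f = 166.3 ≤ σ'_p = 283 kPa, so the clay remains overconsolidated and only the recompression index applies:
S_c = C_r·H/(1+e₀)·log₁₀(σ'_f/σ'_0) = 0.086×2.7/2.25×log₁₀(166.3/61.3)
    = 0.1032 × 0.43343 = 0.04473 m

S_c ≈ 0.0447 m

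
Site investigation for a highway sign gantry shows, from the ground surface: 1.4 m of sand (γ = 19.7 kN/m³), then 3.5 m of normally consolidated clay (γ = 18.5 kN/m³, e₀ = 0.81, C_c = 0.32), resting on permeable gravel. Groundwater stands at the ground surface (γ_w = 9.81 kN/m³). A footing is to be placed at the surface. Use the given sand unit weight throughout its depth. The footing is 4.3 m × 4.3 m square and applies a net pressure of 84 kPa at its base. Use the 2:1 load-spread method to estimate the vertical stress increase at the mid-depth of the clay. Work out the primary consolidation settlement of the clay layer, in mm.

Mid-depth of clay below the ground surface: z = 1.4 + 3.5/2 = 3.15 m.
Total vertical stress at mid-clay: σ_v = 19.7×1.4 + 18.5×1.75 = 59.955 kPa.
Pore pressure: u = 9.81×(3.15 − 0) = 30.902 kPa.
Initial effective stress: σ'_0 = σ_v − u = 59.955 − 30.902 = 29.053 kPa.
Stress increase at mid-clay by the 2:1 spreading method:
Δσ = qBL/((B+z)(L+z)) = 84×4.3×4.3/((4.3+3.15)(4.3+3.15)) = 27.984 kPa
Final effective stress: σ'_f = σ'_0 + Δσ = 29.053 + 27.984 = 57.037 kPa.
Normally consolidated clay, so the full stress increment lies on the virgin compression line:
S_c = C_c·H/(1+e₀)·log₁₀(σ'_f/σ'_0) = 0.32×3.5/(1+0.81)×log₁₀(57.037/29.053)
    = 0.61878 × 0.29297 = 0.1813 m

S_c ≈ 181 mm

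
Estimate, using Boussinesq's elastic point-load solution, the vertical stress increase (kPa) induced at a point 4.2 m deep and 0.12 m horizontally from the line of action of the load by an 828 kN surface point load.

Boussinesq vertical stress below a point load on an elastic half-space:
Δσ_z = 3P/(2πz²) · [1 + (r/z)²]^(−5/2)
r/z = 0.12/4.2 = 0.028571; [1+(r/z)²]^(−5/2) = 0.99796.
Δσ_z = 3×828/(2π×4.2²) × 0.99796 = 22.412 × 0.99796 = 22.37 kPa

Δσ_z ≈ 22.4 kPa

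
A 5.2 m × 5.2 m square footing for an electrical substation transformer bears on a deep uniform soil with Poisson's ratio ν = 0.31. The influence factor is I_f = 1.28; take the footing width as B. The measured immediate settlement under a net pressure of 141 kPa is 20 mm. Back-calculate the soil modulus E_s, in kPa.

E_s ≈ 42400 kPa

S_e = q·B·(1−ν²)/E_s · I_f  ⇒  E_s = q·B·(1−ν²)·I_f / S_e.
E_s = 141 × 5.2 × 0.9039 × 1.28 / 0.02 = 42420 kPa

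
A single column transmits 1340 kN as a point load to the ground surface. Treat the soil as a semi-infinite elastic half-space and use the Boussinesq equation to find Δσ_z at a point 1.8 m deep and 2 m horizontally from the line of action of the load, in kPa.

Δσ_z ≈ 26.5 kPa

Boussinesq vertical stress below a point load on an elastic half-space:
Δσ_z = 3P/(2πz²) · [1 + (r/z)²]^(−5/2)
r/z = 2/1.8 = 1.1111; [1+(r/z)²]^(−5/2) = 0.13397.
Δσ_z = 3×1340/(2π×1.8²) × 0.13397 = 197.47 × 0.13397 = 26.46 kPa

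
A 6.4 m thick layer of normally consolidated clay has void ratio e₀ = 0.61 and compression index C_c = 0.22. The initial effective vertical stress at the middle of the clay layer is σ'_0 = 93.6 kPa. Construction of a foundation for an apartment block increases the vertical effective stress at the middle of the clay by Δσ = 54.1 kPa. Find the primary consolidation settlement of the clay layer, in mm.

Final effective stress: σ'_f = σ'_0 + Δσ = 93.6 + 54.1 = 147.7 kPa.
Normally consolidated clay, so the full stress increment lies on the virgin compression line:
S_c = C_c·H/(1+e₀)·log₁₀(σ'_f/σ'_0) = 0.22×6.4/(1+0.61)×log₁₀(147.7/93.6)
    = 0.87453 × 0.1981 = 0.1732 m

S_c ≈ 173 mm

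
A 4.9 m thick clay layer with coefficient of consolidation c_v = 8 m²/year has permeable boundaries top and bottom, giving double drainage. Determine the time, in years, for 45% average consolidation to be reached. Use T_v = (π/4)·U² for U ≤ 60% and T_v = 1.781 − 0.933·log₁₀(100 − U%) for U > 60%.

t ≈ 0.119 years

Drainage path length: H_d = H/2 = 2.45 m (double drainage).
U ≤ 60%: T_v = (π/4)·U² = (π/4)×0.45² = 0.15904.
t = T_v·H_d²/c_v = 0.15904×2.45²/8 = 0.1193 years.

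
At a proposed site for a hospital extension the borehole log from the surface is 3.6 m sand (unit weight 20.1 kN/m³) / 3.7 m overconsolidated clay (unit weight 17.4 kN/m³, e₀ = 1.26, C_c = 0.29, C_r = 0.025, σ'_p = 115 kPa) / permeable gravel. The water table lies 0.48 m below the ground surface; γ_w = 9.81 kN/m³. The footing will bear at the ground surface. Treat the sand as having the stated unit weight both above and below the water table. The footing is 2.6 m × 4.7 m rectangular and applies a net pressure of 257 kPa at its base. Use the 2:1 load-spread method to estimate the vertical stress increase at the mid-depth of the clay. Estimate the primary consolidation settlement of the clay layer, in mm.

Mid-depth of clay below the ground surface: z = 3.6 + 3.7/2 = 5.45 m.
Total vertical stress at mid-clay: σ_v = 20.1×3.6 + 17.4×1.85 = 104.55 kPa.
Pore pressure: u = 9.81×(5.45 − 0.48) = 48.756 kPa.
Initial effective stress: σ'_0 = σ_v − u = 104.55 − 48.756 = 55.794 kPa.
Stress increase at mid-clay by the 2:1 spreading method:
Δσ = qBL/((B+z)(L+z)) = 257×2.6×4.7/((2.6+5.45)(4.7+5.45)) = 38.436 kPa
Final effective stress: σ'_f = 55.794 + 38.436 = 94.23 kPa.
σ'_f = 94.23 ≤ σ'_p = 115 kPa, so the clay remains overconsolidated and only the recompression index applies:
S_c = C_r·H/(1+e₀)·log₁₀(σ'_f/σ'_0) = 0.025×3.7/2.26×log₁₀(94.23/55.794)
    = 0.04093 × 0.2276 = 0.009316 m

S_c ≈ 9.32 mm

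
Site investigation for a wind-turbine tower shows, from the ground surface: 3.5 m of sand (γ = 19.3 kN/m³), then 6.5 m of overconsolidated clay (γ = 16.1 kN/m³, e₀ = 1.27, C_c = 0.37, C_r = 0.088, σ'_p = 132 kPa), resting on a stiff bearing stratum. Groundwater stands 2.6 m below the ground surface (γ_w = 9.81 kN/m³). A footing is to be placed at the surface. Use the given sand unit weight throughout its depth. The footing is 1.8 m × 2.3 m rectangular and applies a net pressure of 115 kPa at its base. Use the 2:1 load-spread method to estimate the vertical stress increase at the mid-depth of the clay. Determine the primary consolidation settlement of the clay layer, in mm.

Mid-depth of clay below the ground surface: z = 3.5 + 6.5/2 = 6.75 m.
Total vertical stress at mid-clay: σ_v = 19.3×3.5 + 16.1×3.25 = 119.88 kPa.
Pore pressure: u = 9.81×(6.75 − 2.6) = 40.712 kPa.
Initial effective stress: σ'_0 = σ_v − u = 119.88 − 40.712 = 79.168 kPa.
Stress increase at mid-clay by the 2:1 spreading method:
Δσ = qBL/((B+z)(L+z)) = 115×1.8×2.3/((1.8+6.75)(2.3+6.75)) = 6.153 kPa
Final effective stress: σ'_f = 79.168 + 6.153 = 85.321 kPa.
σ'_f = 85.321 ≤ σ'_p = 132 kPa, so the clay remains overconsolidated and only the recompression index applies:
S_c = C_r·H/(1+e₀)·log₁₀(σ'_f/σ'_0) = 0.088×6.5/2.27×log₁₀(85.321/79.168)
    = 0.25198 × 0.032506 = 0.008191 m

S_c ≈ 8.19 mm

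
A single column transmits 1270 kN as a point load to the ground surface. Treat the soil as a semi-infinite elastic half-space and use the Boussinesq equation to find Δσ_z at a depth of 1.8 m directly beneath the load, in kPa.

Δσ_z ≈ 187 kPa

Boussinesq vertical stress below a point load on an elastic half-space:
Δσ_z = 3P/(2πz²) · [1 + (r/z)²]^(−5/2)
r/z = 0/1.8 = 0; [1+(r/z)²]^(−5/2) = 1.
Δσ_z = 3×1270/(2π×1.8²) × 1 = 187.15 × 1 = 187.2 kPa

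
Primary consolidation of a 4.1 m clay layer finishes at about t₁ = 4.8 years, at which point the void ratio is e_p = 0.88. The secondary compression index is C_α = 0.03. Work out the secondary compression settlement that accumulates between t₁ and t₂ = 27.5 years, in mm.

S_s ≈ 49.6 mm

Secondary compression: S_s = C_α·H/(1+e_p)·log₁₀(t₂/t₁)
S_s = 0.03×4.1/(1+0.88)×log₁₀(27.5/4.8)
    = 0.06543 × 0.7581 = 0.0496 m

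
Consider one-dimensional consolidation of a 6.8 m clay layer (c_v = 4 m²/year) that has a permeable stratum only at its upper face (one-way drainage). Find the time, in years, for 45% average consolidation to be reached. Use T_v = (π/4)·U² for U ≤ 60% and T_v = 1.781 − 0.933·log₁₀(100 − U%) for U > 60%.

Drainage path length: H_d = H = 6.8 m (single drainage).
U ≤ 60%: T_v = (π/4)·U² = (π/4)×0.45² = 0.15904.
t = T_v·H_d²/c_v = 0.15904×6.8²/4 = 1.839 years.

t ≈ 1.84 years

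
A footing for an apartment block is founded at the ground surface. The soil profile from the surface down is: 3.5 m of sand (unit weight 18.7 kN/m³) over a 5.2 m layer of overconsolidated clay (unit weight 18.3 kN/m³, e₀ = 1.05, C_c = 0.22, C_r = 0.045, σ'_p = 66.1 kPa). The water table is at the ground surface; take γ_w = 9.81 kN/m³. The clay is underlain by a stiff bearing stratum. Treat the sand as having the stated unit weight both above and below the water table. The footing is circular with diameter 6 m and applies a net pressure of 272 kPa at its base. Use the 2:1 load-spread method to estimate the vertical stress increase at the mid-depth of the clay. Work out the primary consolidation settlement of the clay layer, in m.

Mid-depth of clay below the ground surface: z = 3.5 + 5.2/2 = 6.1 m.
Total vertical stress at mid-clay: σ_v = 18.7×3.5 + 18.3×2.6 = 113.03 kPa.
Pore pressure: u = 9.81×(6.1 − 0) = 59.841 kPa.
Initial effective stress: σ'_0 = σ_v − u = 113.03 − 59.841 = 53.189 kPa.
Stress increase at mid-clay by the 2:1 spreading method:
Δσ ≈ qD²/(D+z)² = 272×6²/(6+6.1)² = 66.881 kPa
Final effective stress: σ'_f = 53.189 + 66.881 = 120.07 kPa.
σ'_f = 120.07 > σ'_p = 66.1 kPa, so the stress path crosses the preconsolidation pressure — recompression up to σ'_p, then virgin compression beyond:
S_c = H/(1+e₀)·[C_r·log₁₀(σ'_p/σ'_0) + C_c·log₁₀(σ'_f/σ'_p)]
    = 5.2/2.05 × [0.045×log₁₀(66.1/53.189) + 0.22×log₁₀(120.07/66.1)]
    = 2.5366 × [0.0042471 + 0.057031] = 0.1554 m

S_c ≈ 0.155 m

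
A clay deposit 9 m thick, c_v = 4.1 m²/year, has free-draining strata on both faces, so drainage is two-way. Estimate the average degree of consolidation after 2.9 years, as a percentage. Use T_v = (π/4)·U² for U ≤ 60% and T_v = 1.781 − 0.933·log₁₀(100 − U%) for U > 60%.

Drainage path length: H_d = H/2 = 4.5 m (double drainage).
T_v = c_v·t/H_d² = 4.1×2.9/4.5² = 0.58716.
T_v = 0.58716 corresponds to the U > 60% branch:
U = 1 − 10^((1.781 − T_v)/0.933)/100 = 0.8096

U ≈ 81 %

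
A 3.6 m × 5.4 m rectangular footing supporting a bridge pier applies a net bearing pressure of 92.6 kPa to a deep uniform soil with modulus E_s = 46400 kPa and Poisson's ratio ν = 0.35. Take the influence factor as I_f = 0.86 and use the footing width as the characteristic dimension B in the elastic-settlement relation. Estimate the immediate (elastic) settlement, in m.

S_e ≈ 0.00542 m

Immediate (elastic) settlement: S_e = q·B·(1−ν²)/E_s · I_f.
S_e = 92.6 × 3.6 × (1 − 0.35²) / 46400 × 0.86
    = 92.6 × 3.6 × 0.8775 / 46400 × 0.86
    = 0.005422 m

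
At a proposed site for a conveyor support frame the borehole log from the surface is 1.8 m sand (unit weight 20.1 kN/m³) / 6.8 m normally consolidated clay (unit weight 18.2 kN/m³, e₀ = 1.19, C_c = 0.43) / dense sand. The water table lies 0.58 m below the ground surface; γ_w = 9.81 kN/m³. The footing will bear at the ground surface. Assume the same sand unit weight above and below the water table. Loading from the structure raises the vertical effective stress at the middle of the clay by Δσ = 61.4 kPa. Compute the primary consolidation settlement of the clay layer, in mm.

S_c ≈ 448 mm

Mid-depth of clay below the ground surface: z = 1.8 + 6.8/2 = 5.2 m.
Total vertical stress at mid-clay: σ_v = 20.1×1.8 + 18.2×3.4 = 98.06 kPa.
Pore pressure: u = 9.81×(5.2 − 0.58) = 45.322 kPa.
Initial effective stress: σ'_0 = σ_v − u = 98.06 − 45.322 = 52.738 kPa.
Final effective stress: σ'_f = σ'_0 + Δσ = 52.738 + 61.4 = 114.14 kPa.
Normally consolidated clay, so the full stress increment lies on the virgin compression line:
S_c = C_c·H/(1+e₀)·log₁₀(σ'_f/σ'_0) = 0.43×6.8/(1+1.19)×log₁₀(114.14/52.738)
    = 1.3352 × 0.33531 = 0.4477 m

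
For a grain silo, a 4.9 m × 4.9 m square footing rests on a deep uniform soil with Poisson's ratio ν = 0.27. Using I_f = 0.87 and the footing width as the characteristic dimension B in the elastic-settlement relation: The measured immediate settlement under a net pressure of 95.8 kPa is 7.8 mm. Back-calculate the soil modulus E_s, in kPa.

E_s ≈ 48500 kPa

S_e = q·B·(1−ν²)/E_s · I_f  ⇒  E_s = q·B·(1−ν²)·I_f / S_e.
E_s = 95.8 × 4.9 × 0.9271 × 0.87 / 0.0078 = 48540 kPa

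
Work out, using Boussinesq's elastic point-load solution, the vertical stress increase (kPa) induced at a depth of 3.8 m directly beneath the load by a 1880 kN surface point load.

Boussinesq vertical stress below a point load on an elastic half-space:
Δσ_z = 3P/(2πz²) · [1 + (r/z)²]^(−5/2)
r/z = 0/3.8 = 0; [1+(r/z)²]^(−5/2) = 1.
Δσ_z = 3×1880/(2π×3.8²) × 1 = 62.163 × 1 = 62.16 kPa

Δσ_z ≈ 62.2 kPa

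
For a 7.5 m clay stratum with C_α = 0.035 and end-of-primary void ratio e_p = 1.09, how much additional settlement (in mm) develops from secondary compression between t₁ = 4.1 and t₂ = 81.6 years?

Secondary compression: S_s = C_α·H/(1+e_p)·log₁₀(t₂/t₁)
S_s = 0.035×7.5/(1+1.09)×log₁₀(81.6/4.1)
    = 0.1256 × 1.299 = 0.1631 m

S_s ≈ 163 mm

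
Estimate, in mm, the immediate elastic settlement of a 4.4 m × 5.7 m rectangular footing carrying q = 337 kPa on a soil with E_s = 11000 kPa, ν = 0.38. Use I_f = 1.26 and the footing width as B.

Immediate (elastic) settlement: S_e = q·B·(1−ν²)/E_s · I_f.
S_e = 337 × 4.4 × (1 − 0.38²) / 11000 × 1.26
    = 337 × 4.4 × 0.8556 / 11000 × 1.26
    = 0.1453 m = 145.3 mm

S_e ≈ 145 mm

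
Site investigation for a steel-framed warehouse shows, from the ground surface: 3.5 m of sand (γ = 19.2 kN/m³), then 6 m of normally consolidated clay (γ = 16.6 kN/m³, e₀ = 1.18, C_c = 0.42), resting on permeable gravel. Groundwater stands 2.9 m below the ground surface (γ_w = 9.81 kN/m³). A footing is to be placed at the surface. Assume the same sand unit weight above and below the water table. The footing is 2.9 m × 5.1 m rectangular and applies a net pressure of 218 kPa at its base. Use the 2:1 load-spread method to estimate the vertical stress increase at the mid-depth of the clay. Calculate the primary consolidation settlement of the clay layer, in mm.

S_c ≈ 155 mm

Mid-depth of clay below the ground surface: z = 3.5 + 6/2 = 6.5 m.
Total vertical stress at mid-clay: σ_v = 19.2×3.5 + 16.6×3 = 117 kPa.
Pore pressure: u = 9.81×(6.5 − 2.9) = 35.316 kPa.
Initial effective stress: σ'_0 = σ_v − u = 117 − 35.316 = 81.684 kPa.
Stress increase at mid-clay by the 2:1 spreading method:
Δσ = qBL/((B+z)(L+z)) = 218×2.9×5.1/((2.9+6.5)(5.1+6.5)) = 29.569 kPa
Final effective stress: σ'_f = σ'_0 + Δσ = 81.684 + 29.569 = 111.25 kPa.
Normally consolidated clay, so the full stress increment lies on the virgin compression line:
S_c = C_c·H/(1+e₀)·log₁₀(σ'_f/σ'_0) = 0.42×6/(1+1.18)×log₁₀(111.25/81.684)
    = 1.156 × 0.13416 = 0.1551 m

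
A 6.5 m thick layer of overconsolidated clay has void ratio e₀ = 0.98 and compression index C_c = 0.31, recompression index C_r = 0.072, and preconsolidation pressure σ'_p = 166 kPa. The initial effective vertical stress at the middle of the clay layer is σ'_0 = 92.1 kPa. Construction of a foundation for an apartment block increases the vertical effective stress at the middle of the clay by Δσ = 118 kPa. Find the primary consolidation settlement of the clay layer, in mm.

S_c ≈ 165 mm

Final effective stress: σ'_f = 92.1 + 118 = 210.1 kPa.
σ'_f = 210.1 > σ'_p = 166 kPa, so the stress path crosses the preconsolidation pressure — recompression up to σ'_p, then virgin compression beyond:
S_c = H/(1+e₀)·[C_r·log₁₀(σ'_p/σ'_0) + C_c·log₁₀(σ'_f/σ'_p)]
    = 6.5/1.98 × [0.072×log₁₀(166/92.1) + 0.31×log₁₀(210.1/166)]
    = 3.2828 × [0.018421 + 0.031719] = 0.1646 m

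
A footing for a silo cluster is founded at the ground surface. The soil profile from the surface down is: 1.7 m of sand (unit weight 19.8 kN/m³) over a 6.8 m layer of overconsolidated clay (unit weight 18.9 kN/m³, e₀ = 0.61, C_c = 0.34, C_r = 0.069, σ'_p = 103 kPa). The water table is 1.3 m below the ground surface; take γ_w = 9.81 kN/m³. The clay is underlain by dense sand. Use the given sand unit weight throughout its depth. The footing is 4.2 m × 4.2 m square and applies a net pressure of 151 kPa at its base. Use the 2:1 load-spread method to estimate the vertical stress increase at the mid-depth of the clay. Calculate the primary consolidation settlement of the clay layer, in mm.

Mid-depth of clay below the ground surface: z = 1.7 + 6.8/2 = 5.1 m.
Total vertical stress at mid-clay: σ_v = 19.8×1.7 + 18.9×3.4 = 97.92 kPa.
Pore pressure: u = 9.81×(5.1 − 1.3) = 37.278 kPa.
Initial effective stress: σ'_0 = σ_v − u = 97.92 − 37.278 = 60.642 kPa.
Stress increase at mid-clay by the 2:1 spreading method:
Δσ = qBL/((B+z)(L+z)) = 151×4.2×4.2/((4.2+5.1)(4.2+5.1)) = 30.797 kPa
Final effective stress: σ'_f = 60.642 + 30.797 = 91.439 kPa.
σ'_f = 91.439 ≤ σ'_p = 103 kPa, so the clay remains overconsolidated and only the recompression index applies:
S_c = C_r·H/(1+e₀)·log₁₀(σ'_f/σ'_0) = 0.069×6.8/1.61×log₁₀(91.439/60.642)
    = 0.29143 × 0.17836 = 0.05198 m

S_c ≈ 52 mm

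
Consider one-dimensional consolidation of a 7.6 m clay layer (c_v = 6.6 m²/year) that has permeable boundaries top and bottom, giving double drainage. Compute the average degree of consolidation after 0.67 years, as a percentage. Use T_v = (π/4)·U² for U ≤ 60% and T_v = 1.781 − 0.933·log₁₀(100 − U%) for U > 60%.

U ≈ 61.9 %

Drainage path length: H_d = H/2 = 3.8 m (double drainage).
T_v = c_v·t/H_d² = 6.6×0.67/3.8² = 0.30623.
T_v = 0.30623 corresponds to the U > 60% branch:
U = 1 − 10^((1.781 − T_v)/0.933)/100 = 0.6192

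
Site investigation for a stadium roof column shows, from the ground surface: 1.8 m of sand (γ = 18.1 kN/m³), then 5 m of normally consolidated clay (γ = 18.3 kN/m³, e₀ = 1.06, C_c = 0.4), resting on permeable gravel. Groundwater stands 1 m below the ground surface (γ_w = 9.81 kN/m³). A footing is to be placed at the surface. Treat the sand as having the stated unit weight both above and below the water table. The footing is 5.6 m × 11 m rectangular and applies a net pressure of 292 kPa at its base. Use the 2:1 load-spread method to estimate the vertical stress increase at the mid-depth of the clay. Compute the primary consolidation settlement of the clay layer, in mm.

Mid-depth of clay below the ground surface: z = 1.8 + 5/2 = 4.3 m.
Total vertical stress at mid-clay: σ_v = 18.1×1.8 + 18.3×2.5 = 78.33 kPa.
Pore pressure: u = 9.81×(4.3 − 1) = 32.373 kPa.
Initial effective stress: σ'_0 = σ_v − u = 78.33 − 32.373 = 45.957 kPa.
Stress increase at mid-clay by the 2:1 spreading method:
Δσ = qBL/((B+z)(L+z)) = 292×5.6×11/((5.6+4.3)(11+4.3)) = 118.75 kPa
Final effective stress: σ'_f = σ'_0 + Δσ = 45.957 + 118.75 = 164.71 kPa.
Normally consolidated clay, so the full stress increment lies on the virgin compression line:
S_c = C_c·H/(1+e₀)·log₁₀(σ'_f/σ'_0) = 0.4×5/(1+1.06)×log₁₀(164.71/45.957)
    = 0.97087 × 0.55437 = 0.5382 m

S_c ≈ 538 mm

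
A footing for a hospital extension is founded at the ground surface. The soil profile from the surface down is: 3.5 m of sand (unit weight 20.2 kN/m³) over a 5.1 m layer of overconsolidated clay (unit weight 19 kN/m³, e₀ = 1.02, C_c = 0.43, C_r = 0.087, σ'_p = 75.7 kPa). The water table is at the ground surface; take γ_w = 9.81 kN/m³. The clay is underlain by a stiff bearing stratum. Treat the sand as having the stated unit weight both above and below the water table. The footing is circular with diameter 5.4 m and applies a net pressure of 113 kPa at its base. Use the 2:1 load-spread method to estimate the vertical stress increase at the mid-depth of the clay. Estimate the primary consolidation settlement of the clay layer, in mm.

S_c ≈ 76.8 mm

Mid-depth of clay below the ground surface: z = 3.5 + 5.1/2 = 6.05 m.
Total vertical stress at mid-clay: σ_v = 20.2×3.5 + 19×2.55 = 119.15 kPa.
Pore pressure: u = 9.81×(6.05 − 0) = 59.351 kPa.
Initial effective stress: σ'_0 = σ_v − u = 119.15 − 59.351 = 59.799 kPa.
Stress increase at mid-clay by the 2:1 spreading method:
Δσ ≈ qD²/(D+z)² = 113×5.4²/(5.4+6.05)² = 25.134 kPa
Final effective stress: σ'_f = 59.799 + 25.134 = 84.933 kPa.
σ'_f = 84.933 > σ'_p = 75.7 kPa, so the stress path crosses the preconsolidation pressure — recompression up to σ'_p, then virgin compression beyond:
S_c = H/(1+e₀)·[C_r·log₁₀(σ'_p/σ'_0) + C_c·log₁₀(σ'_f/σ'_p)]
    = 5.1/2.02 × [0.087×log₁₀(75.7/59.799) + 0.43×log₁₀(84.933/75.7)]
    = 2.5248 × [0.008909 + 0.021492] = 0.07676 m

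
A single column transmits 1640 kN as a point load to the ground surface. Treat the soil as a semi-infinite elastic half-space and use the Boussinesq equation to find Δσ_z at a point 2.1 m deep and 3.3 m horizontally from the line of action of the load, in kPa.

Boussinesq vertical stress below a point load on an elastic half-space:
Δσ_z = 3P/(2πz²) · [1 + (r/z)²]^(−5/2)
r/z = 3.3/2.1 = 1.5714; [1+(r/z)²]^(−5/2) = 0.044603.
Δσ_z = 3×1640/(2π×2.1²) × 0.044603 = 177.56 × 0.044603 = 7.92 kPa

Δσ_z ≈ 7.92 kPa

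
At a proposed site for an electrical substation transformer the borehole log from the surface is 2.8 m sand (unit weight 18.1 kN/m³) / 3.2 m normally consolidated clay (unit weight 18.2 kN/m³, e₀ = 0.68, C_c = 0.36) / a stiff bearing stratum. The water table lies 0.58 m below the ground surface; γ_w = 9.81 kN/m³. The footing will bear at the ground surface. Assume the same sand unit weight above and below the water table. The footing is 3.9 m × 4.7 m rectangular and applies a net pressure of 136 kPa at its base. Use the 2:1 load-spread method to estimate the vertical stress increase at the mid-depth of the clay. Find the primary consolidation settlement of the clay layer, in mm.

S_c ≈ 172 mm

Mid-depth of clay below the ground surface: z = 2.8 + 3.2/2 = 4.4 m.
Total vertical stress at mid-clay: σ_v = 18.1×2.8 + 18.2×1.6 = 79.8 kPa.
Pore pressure: u = 9.81×(4.4 − 0.58) = 37.474 kPa.
Initial effective stress: σ'_0 = σ_v − u = 79.8 − 37.474 = 42.326 kPa.
Stress increase at mid-clay by the 2:1 spreading method:
Δσ = qBL/((B+z)(L+z)) = 136×3.9×4.7/((3.9+4.4)(4.7+4.4)) = 33.005 kPa
Final effective stress: σ'_f = σ'_0 + Δσ = 42.326 + 33.005 = 75.331 kPa.
Normally consolidated clay, so the full stress increment lies on the virgin compression line:
S_c = C_c·H/(1+e₀)·log₁₀(σ'_f/σ'_0) = 0.36×3.2/(1+0.68)×log₁₀(75.331/42.326)
    = 0.68571 × 0.25037 = 0.1717 m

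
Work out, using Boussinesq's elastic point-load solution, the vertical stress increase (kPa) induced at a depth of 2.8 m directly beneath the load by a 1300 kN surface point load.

Δσ_z ≈ 79.2 kPa

Boussinesq vertical stress below a point load on an elastic half-space:
Δσ_z = 3P/(2πz²) · [1 + (r/z)²]^(−5/2)
r/z = 0/2.8 = 0; [1+(r/z)²]^(−5/2) = 1.
Δσ_z = 3×1300/(2π×2.8²) × 1 = 79.171 × 1 = 79.17 kPa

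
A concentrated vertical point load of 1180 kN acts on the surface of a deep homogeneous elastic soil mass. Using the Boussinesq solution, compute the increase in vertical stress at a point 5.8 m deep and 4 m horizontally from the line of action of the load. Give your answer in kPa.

Boussinesq vertical stress below a point load on an elastic half-space:
Δσ_z = 3P/(2πz²) · [1 + (r/z)²]^(−5/2)
r/z = 4/5.8 = 0.68966; [1+(r/z)²]^(−5/2) = 0.37806.
Δσ_z = 3×1180/(2π×5.8²) × 0.37806 = 16.748 × 0.37806 = 6.332 kPa

Δσ_z ≈ 6.33 kPa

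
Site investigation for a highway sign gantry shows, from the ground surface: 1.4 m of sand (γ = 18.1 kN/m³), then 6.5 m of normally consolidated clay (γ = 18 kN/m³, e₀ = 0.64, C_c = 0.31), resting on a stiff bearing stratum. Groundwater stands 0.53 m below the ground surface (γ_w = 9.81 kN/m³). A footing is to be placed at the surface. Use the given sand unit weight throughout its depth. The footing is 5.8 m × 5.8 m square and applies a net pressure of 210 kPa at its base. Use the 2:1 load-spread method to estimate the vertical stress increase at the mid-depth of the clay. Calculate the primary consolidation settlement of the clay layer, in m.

Mid-depth of clay below the ground surface: z = 1.4 + 6.5/2 = 4.65 m.
Total vertical stress at mid-clay: σ_v = 18.1×1.4 + 18×3.25 = 83.84 kPa.
Pore pressure: u = 9.81×(4.65 − 0.53) = 40.417 kPa.
Initial effective stress: σ'_0 = σ_v − u = 83.84 − 40.417 = 43.423 kPa.
Stress increase at mid-clay by the 2:1 spreading method:
Δσ = qBL/((B+z)(L+z)) = 210×5.8×5.8/((5.8+4.65)(5.8+4.65)) = 64.691 kPa
Final effective stress: σ'_f = σ'_0 + Δσ = 43.423 + 64.691 = 108.11 kPa.
Normally consolidated clay, so the full stress increment lies on the virgin compression line:
S_c = C_c·H/(1+e₀)·log₁₀(σ'_f/σ'_0) = 0.31×6.5/(1+0.64)×log₁₀(108.11/43.423)
    = 1.2287 × 0.39615 = 0.4867 m

S_c ≈ 0.487 m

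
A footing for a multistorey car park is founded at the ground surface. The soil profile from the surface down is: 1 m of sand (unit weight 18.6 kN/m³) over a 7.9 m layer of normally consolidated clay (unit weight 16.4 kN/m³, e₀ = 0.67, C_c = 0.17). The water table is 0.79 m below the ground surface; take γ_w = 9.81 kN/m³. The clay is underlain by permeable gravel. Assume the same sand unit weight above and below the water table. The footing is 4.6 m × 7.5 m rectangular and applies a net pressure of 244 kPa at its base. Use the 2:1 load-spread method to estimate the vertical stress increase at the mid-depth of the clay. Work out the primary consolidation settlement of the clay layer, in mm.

Mid-depth of clay below the ground surface: z = 1 + 7.9/2 = 4.95 m.
Total vertical stress at mid-clay: σ_v = 18.6×1 + 16.4×3.95 = 83.38 kPa.
Pore pressure: u = 9.81×(4.95 − 0.79) = 40.81 kPa.
Initial effective stress: σ'_0 = σ_v − u = 83.38 − 40.81 = 42.57 kPa.
Stress increase at mid-clay by the 2:1 spreading method:
Δσ = qBL/((B+z)(L+z)) = 244×4.6×7.5/((4.6+4.95)(7.5+4.95)) = 70.8 kPa
Final effective stress: σ'_f = σ'_0 + Δσ = 42.57 + 70.8 = 113.37 kPa.
Normally consolidated clay, so the full stress increment lies on the virgin compression line:
S_c = C_c·H/(1+e₀)·log₁₀(σ'_f/σ'_0) = 0.17×7.9/(1+0.67)×log₁₀(113.37/42.57)
    = 0.80419 × 0.42539 = 0.3421 m

S_c ≈ 342 mm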